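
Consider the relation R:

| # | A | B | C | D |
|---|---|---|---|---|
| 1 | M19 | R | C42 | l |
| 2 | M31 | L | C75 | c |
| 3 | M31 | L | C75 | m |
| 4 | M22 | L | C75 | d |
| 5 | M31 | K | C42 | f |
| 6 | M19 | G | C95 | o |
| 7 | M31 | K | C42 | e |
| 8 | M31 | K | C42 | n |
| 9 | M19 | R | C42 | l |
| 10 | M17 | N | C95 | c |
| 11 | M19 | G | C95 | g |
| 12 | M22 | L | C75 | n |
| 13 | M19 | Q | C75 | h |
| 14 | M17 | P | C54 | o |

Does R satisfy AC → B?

Yes

(A=M19, C=C42): rows 1, 9 → B = R, R ✓
(A=M31, C=C75): rows 2, 3 → B = L, L ✓
(A=M22, C=C75): rows 4, 12 → B = L, L ✓
(A=M31, C=C42): rows 5, 7, 8 → B = K, K, K ✓
(A=M19, C=C95): rows 6, 11 → B = G, G ✓
(A=M17, C=C95): row 10 → B = N ✓
(A=M19, C=C75): row 13 → B = Q ✓
(A=M17, C=C54): row 14 → B = P ✓
Every AC value is associated with a single B value, so AC → B holds.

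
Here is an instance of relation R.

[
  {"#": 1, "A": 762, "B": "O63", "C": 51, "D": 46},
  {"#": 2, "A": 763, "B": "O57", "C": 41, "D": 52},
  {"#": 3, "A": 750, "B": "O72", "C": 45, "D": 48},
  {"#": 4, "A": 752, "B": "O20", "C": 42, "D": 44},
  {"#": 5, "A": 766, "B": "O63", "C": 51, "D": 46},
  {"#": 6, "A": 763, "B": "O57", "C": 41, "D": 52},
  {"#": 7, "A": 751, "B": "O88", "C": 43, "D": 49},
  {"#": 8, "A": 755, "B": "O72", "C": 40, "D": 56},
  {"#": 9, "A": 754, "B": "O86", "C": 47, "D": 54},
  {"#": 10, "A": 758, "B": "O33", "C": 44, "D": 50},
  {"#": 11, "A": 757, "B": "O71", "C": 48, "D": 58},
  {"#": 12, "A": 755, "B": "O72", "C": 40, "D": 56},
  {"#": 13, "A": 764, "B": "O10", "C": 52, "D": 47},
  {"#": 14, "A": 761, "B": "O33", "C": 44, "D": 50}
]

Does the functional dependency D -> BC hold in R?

D=46: rows 1, 5 → {B,C} = (O63, 51), (O63, 51) ✓
D=52: rows 2, 6 → {B,C} = (O57, 41), (O57, 41) ✓
D=48: row 3 → {B,C} = (O72, 45) ✓
D=44: row 4 → {B,C} = (O20, 42) ✓
D=49: row 7 → {B,C} = (O88, 43) ✓
D=56: rows 8, 12 → {B,C} = (O72, 40), (O72, 40) ✓
D=54: row 9 → {B,C} = (O86, 47) ✓
D=50: rows 10, 14 → {B,C} = (O33, 44), (O33, 44) ✓
D=58: row 11 → {B,C} = (O71, 48) ✓
D=47: row 13 → {B,C} = (O10, 52) ✓
Every D value is associated with a single BC value, so D -> BC holds.

Yes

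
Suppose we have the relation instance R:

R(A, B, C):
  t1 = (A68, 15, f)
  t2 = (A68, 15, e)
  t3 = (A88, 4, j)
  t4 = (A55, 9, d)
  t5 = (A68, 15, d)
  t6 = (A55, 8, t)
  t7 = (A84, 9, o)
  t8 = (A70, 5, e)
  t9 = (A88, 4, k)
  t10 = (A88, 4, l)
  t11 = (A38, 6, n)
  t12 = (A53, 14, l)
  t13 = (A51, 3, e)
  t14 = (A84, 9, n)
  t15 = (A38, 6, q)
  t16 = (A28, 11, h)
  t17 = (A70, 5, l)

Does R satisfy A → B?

A=A68: rows 1, 2, 5 → B = 15, 15, 15 ✓
A=A88: rows 3, 9, 10 → B = 4, 4, 4 ✓
A=A55: rows 4, 6 → B takes values {9, 8} — violation
A=A84: rows 7, 14 → B = 9, 9 ✓
A=A70: rows 8, 17 → B = 5, 5 ✓
A=A38: rows 11, 15 → B = 6, 6 ✓
A=A53: row 12 → B = 14 ✓
A=A51: row 13 → B = 3 ✓
A=A28: row 16 → B = 11 ✓
Two rows agree on A but differ on B, so A → B does not hold.

No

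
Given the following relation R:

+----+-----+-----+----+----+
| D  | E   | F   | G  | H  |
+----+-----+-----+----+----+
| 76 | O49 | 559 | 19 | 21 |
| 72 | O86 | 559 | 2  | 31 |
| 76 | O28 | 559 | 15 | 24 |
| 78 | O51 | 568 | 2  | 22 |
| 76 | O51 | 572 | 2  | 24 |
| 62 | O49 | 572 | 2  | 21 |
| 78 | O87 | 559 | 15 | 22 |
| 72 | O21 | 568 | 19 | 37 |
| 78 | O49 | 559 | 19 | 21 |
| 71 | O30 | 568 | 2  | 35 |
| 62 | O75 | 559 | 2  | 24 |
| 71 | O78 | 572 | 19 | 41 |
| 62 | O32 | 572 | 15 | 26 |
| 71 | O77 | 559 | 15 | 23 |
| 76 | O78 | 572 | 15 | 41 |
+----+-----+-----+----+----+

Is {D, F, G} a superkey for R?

All 15 rows have distinct {D, F, G} values, so {D, F, G} → (all attributes) holds and {D, F, G} is a superkey.

Yes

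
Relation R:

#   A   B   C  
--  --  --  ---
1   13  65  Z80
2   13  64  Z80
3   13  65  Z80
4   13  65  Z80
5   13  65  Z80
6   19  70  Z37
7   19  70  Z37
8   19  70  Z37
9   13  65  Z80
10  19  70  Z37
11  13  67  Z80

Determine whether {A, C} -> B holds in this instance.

(A=13, C=Z80): rows 1, 2, 3, 4, 5, 9, 11 → B takes values {65, 64, 67} — violation
(A=19, C=Z37): rows 6, 7, 8, 10 → B = 70, 70, 70, 70 ✓
Two rows agree on {A, C} but differ on B, so {A, C} -> B does not hold.

No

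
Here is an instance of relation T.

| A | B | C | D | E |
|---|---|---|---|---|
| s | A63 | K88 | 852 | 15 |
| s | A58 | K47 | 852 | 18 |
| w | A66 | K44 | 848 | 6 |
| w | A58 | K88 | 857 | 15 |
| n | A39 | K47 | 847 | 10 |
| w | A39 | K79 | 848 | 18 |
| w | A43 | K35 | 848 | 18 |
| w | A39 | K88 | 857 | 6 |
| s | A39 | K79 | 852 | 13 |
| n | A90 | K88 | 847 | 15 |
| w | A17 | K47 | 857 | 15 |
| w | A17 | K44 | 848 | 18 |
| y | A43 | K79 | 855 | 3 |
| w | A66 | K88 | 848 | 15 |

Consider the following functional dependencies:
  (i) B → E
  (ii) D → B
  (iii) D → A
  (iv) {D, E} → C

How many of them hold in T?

(i) B → E: B=A58: 2 rows → E takes values {18, 15} — violation; B=A66: 2 rows → E takes values {6, 15} — violation; B=A39: 4 rows → E takes values {10, 18, 6, 13} — violation; B=A43: 2 rows → E takes values {18, 3} — violation; B=A17: 2 rows → E takes values {15, 18} — violation — fails.
(ii) D → B: D=852: 3 rows → B takes values {A63, A58, A39} — violation; D=848: 5 rows → B takes values {A66, A39, A43, A17} — violation; D=857: 3 rows → B takes values {A58, A39, A17} — violation; D=847: 2 rows → B takes values {A39, A90} — violation — fails.
(iii) D → A: every LHS value maps to a single RHS value — holds.
(iv) {D, E} → C: (D=857, E=15): 2 rows → C takes values {K88, K47} — violation; (D=848, E=18): 3 rows → C takes values {K79, K35, K44} — violation — fails.
1 of the 4 dependencies holds.

1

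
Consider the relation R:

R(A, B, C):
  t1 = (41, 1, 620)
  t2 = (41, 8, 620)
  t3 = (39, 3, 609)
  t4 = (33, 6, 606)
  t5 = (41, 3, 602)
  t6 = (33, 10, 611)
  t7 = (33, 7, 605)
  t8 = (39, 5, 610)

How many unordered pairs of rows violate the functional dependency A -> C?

A=41: violating pairs (1,5), (2,5) — 2 pairs.
A=39: violating pairs (3,8) — 1 pair.
A=33: violating pairs (4,6), (4,7), (6,7) — 3 pairs.

6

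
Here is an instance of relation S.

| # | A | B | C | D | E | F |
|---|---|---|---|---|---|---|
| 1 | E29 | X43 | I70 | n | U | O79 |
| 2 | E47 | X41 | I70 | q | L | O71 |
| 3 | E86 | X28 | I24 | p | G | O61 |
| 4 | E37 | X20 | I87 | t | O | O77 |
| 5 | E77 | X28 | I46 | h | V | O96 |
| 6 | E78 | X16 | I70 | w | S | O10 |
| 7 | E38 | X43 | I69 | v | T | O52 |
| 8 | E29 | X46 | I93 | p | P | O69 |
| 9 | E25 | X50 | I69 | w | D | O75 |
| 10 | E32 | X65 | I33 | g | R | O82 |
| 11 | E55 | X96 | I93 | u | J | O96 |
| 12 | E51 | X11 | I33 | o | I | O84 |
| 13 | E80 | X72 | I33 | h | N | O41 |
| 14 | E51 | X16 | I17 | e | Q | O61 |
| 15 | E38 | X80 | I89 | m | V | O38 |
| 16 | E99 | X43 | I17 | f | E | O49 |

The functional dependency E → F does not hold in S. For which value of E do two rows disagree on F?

V

E=U: row 1 → F = O79 ✓
E=L: row 2 → F = O71 ✓
E=G: row 3 → F = O61 ✓
E=O: row 4 → F = O77 ✓
E=V: rows 5, 15 → F takes values {O96, O38} — violation
E=S: row 6 → F = O10 ✓
E=T: row 7 → F = O52 ✓
E=P: row 8 → F = O69 ✓
E=D: row 9 → F = O75 ✓
E=R: row 10 → F = O82 ✓
E=J: row 11 → F = O96 ✓
E=I: row 12 → F = O84 ✓
E=N: row 13 → F = O41 ✓
E=Q: row 14 → F = O61 ✓
E=E: row 16 → F = O49 ✓
The only E value with inconsistent F is E=V.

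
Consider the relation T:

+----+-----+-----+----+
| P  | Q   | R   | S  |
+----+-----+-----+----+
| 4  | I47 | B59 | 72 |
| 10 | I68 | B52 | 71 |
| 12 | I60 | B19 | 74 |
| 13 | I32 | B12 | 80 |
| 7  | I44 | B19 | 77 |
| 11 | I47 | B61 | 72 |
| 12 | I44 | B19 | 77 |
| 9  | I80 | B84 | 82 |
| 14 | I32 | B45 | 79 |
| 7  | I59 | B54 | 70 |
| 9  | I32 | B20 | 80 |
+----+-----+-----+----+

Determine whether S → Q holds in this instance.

S=72: 2 rows → Q = I47, I47 ✓
S=71: 1 row → Q = I68 ✓
S=74: 1 row → Q = I60 ✓
S=80: 2 rows → Q = I32, I32 ✓
S=77: 2 rows → Q = I44, I44 ✓
S=82: 1 row → Q = I80 ✓
S=79: 1 row → Q = I32 ✓
S=70: 1 row → Q = I59 ✓
Every S value is associated with a single Q value, so S → Q holds.

Yes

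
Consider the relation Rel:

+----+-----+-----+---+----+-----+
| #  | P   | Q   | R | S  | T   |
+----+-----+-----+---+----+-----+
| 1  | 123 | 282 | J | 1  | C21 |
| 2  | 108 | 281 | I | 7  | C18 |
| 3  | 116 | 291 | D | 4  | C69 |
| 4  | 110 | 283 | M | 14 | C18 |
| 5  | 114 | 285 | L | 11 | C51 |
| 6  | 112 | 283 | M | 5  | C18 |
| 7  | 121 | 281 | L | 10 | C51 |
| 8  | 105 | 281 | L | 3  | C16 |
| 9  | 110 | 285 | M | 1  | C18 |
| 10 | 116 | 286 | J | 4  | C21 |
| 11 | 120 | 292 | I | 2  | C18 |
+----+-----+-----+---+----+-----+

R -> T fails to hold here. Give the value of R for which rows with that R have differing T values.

R=J: rows 1, 10 → T = C21, C21 ✓
R=I: rows 2, 11 → T = C18, C18 ✓
R=D: row 3 → T = C69 ✓
R=M: rows 4, 6, 9 → T = C18, C18, C18 ✓
R=L: rows 5, 7, 8 → T takes values {C51, C16} — violation
The only R value with inconsistent T is R=L.

L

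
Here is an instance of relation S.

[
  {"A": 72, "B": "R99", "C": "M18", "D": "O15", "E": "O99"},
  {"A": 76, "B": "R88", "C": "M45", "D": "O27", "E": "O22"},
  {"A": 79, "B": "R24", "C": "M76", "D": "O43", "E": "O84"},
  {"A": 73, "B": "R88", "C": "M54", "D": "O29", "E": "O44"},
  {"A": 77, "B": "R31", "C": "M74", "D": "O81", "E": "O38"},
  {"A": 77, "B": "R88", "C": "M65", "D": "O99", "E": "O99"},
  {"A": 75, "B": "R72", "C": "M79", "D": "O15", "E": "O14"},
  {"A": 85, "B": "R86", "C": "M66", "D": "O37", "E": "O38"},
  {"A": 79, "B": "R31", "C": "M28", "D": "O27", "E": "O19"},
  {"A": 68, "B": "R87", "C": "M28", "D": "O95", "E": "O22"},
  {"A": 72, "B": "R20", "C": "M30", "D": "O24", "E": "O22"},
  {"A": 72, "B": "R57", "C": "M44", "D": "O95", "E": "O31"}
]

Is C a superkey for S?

No

Two distinct rows share C=M28, so C does not determine every attribute — not a superkey.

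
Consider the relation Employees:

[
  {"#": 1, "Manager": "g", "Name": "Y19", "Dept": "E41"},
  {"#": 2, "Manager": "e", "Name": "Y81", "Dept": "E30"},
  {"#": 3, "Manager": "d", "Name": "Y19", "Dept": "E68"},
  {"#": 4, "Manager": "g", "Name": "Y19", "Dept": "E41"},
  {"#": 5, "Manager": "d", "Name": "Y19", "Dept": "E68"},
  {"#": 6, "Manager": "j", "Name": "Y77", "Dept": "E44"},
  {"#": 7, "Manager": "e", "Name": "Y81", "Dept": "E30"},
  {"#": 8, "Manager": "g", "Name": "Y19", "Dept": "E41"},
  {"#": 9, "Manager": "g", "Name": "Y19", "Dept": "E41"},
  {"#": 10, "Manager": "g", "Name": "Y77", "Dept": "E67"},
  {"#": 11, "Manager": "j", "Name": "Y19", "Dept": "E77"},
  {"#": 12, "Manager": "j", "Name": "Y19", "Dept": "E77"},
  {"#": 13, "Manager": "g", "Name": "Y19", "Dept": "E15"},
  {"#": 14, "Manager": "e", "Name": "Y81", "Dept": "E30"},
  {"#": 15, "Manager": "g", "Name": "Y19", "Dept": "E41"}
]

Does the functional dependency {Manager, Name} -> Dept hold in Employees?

No

(Manager=g, Name=Y19): rows 1, 4, 8, 9, 13, 15 → Dept takes values {E41, E15} — violation
(Manager=e, Name=Y81): rows 2, 7, 14 → Dept = E30, E30, E30 ✓
(Manager=d, Name=Y19): rows 3, 5 → Dept = E68, E68 ✓
(Manager=j, Name=Y77): row 6 → Dept = E44 ✓
(Manager=g, Name=Y77): row 10 → Dept = E67 ✓
(Manager=j, Name=Y19): rows 11, 12 → Dept = E77, E77 ✓
Two rows agree on {Manager, Name} but differ on Dept, so {Manager, Name} -> Dept does not hold.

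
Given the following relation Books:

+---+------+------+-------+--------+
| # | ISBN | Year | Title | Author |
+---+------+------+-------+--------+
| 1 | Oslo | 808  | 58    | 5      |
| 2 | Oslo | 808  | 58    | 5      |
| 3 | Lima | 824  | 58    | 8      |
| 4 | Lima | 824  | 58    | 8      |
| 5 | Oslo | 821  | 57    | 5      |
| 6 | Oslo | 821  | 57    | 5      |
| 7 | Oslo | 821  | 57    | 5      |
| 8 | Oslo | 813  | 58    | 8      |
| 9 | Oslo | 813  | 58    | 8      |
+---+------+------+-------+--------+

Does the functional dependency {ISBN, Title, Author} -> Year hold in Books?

(ISBN=Oslo, Title=58, Author=5): rows 1, 2 → Year = 808, 808 ✓
(ISBN=Lima, Title=58, Author=8): rows 3, 4 → Year = 824, 824 ✓
(ISBN=Oslo, Title=57, Author=5): rows 5, 6, 7 → Year = 821, 821, 821 ✓
(ISBN=Oslo, Title=58, Author=8): rows 8, 9 → Year = 813, 813 ✓
Every {ISBN, Title, Author} value is associated with a single Year value, so {ISBN, Title, Author} -> Year holds.

Yes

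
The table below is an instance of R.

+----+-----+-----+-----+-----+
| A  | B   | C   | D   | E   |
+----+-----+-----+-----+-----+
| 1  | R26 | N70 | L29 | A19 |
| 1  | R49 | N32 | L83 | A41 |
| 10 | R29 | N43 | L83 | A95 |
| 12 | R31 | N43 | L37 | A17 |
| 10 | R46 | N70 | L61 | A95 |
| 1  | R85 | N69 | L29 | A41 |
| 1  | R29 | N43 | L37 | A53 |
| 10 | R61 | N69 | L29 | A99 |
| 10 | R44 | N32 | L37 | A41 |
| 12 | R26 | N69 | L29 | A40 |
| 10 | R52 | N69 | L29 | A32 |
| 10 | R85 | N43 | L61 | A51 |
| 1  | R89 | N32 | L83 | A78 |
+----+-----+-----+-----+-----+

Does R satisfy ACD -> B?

No

(A=1, C=N70, D=L29): 1 row → B = R26 ✓
(A=1, C=N32, D=L83): 2 rows → B takes values {R49, R89} — violation
(A=10, C=N43, D=L83): 1 row → B = R29 ✓
(A=12, C=N43, D=L37): 1 row → B = R31 ✓
(A=10, C=N70, D=L61): 1 row → B = R46 ✓
(A=1, C=N69, D=L29): 1 row → B = R85 ✓
(A=1, C=N43, D=L37): 1 row → B = R29 ✓
(A=10, C=N69, D=L29): 2 rows → B takes values {R61, R52} — violation
(A=10, C=N32, D=L37): 1 row → B = R44 ✓
(A=12, C=N69, D=L29): 1 row → B = R26 ✓
(A=10, C=N43, D=L61): 1 row → B = R85 ✓
Two rows agree on ACD but differ on B, so ACD -> B does not hold.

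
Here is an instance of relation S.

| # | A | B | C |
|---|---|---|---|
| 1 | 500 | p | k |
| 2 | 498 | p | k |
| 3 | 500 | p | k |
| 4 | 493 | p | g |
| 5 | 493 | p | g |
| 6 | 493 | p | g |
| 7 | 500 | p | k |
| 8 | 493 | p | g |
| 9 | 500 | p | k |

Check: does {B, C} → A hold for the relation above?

(B=p, C=k): rows 1, 2, 3, 7, 9 → A takes values {500, 498} — violation
(B=p, C=g): rows 4, 5, 6, 8 → A = 493, 493, 493, 493 ✓
Two rows agree on {B, C} but differ on A, so {B, C} → A does not hold.

No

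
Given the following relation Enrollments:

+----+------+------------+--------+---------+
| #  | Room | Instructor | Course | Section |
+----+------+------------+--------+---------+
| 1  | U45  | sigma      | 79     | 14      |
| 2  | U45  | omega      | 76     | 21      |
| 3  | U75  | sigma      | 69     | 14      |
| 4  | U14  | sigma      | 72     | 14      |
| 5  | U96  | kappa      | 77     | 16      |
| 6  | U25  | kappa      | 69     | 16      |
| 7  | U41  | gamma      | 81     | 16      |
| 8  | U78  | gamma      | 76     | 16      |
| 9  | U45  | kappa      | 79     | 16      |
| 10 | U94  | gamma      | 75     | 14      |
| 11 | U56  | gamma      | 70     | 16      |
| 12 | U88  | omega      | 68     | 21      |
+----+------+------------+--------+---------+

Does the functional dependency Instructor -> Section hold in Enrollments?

No

Instructor=sigma: rows 1, 3, 4 → Section = 14, 14, 14 ✓
Instructor=omega: rows 2, 12 → Section = 21, 21 ✓
Instructor=kappa: rows 5, 6, 9 → Section = 16, 16, 16 ✓
Instructor=gamma: rows 7, 8, 10, 11 → Section takes values {16, 14} — violation
Two rows agree on Instructor but differ on Section, so Instructor -> Section does not hold.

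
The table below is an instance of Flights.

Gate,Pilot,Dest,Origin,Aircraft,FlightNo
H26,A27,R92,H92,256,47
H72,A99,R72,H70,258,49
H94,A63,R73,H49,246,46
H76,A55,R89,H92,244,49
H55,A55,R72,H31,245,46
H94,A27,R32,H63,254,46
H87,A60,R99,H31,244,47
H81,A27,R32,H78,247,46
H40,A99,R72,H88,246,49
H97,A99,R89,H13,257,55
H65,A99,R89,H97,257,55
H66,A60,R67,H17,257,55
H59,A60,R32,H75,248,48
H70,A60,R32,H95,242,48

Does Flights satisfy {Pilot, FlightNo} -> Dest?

(Pilot=A27, FlightNo=47): 1 row → Dest = R92 ✓
(Pilot=A99, FlightNo=49): 2 rows → Dest = R72, R72 ✓
(Pilot=A63, FlightNo=46): 1 row → Dest = R73 ✓
(Pilot=A55, FlightNo=49): 1 row → Dest = R89 ✓
(Pilot=A55, FlightNo=46): 1 row → Dest = R72 ✓
(Pilot=A27, FlightNo=46): 2 rows → Dest = R32, R32 ✓
(Pilot=A60, FlightNo=47): 1 row → Dest = R99 ✓
(Pilot=A99, FlightNo=55): 2 rows → Dest = R89, R89 ✓
(Pilot=A60, FlightNo=55): 1 row → Dest = R67 ✓
(Pilot=A60, FlightNo=48): 2 rows → Dest = R32, R32 ✓
Every {Pilot, FlightNo} value is associated with a single Dest value, so {Pilot, FlightNo} -> Dest holds.

Yes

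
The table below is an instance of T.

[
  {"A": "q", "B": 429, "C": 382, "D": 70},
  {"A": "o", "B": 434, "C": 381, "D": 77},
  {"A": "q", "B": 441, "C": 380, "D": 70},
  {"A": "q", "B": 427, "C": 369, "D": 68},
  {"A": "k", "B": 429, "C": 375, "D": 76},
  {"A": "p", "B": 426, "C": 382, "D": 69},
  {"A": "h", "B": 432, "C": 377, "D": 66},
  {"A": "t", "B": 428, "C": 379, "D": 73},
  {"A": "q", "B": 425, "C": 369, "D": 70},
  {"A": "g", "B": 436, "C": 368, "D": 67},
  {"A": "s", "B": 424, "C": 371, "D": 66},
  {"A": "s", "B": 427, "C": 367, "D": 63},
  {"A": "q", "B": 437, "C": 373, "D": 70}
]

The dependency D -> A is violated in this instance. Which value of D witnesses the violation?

66

D=70: 4 rows → A = q, q, q, q ✓
D=77: 1 row → A = o ✓
D=68: 1 row → A = q ✓
D=76: 1 row → A = k ✓
D=69: 1 row → A = p ✓
D=66: 2 rows → A takes values {h, s} — violation
D=73: 1 row → A = t ✓
D=67: 1 row → A = g ✓
D=63: 1 row → A = s ✓
The only D value with inconsistent A is D=66.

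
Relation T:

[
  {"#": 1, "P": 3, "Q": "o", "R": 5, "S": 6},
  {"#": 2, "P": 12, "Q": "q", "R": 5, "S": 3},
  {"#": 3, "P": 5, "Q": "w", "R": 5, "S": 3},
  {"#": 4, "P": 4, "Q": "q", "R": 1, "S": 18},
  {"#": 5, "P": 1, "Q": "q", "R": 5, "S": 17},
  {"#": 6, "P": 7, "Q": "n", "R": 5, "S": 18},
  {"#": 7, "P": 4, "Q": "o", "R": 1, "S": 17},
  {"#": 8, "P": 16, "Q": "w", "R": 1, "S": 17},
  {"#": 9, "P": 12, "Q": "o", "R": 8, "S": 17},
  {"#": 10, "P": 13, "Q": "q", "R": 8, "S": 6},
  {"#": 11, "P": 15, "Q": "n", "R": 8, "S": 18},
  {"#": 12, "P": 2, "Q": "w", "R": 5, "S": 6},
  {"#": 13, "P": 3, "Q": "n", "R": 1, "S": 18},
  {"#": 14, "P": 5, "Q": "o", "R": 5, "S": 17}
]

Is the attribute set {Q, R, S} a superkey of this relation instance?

All 14 rows have distinct {Q, R, S} values, so {Q, R, S} → (all attributes) holds and {Q, R, S} is a superkey.

Yes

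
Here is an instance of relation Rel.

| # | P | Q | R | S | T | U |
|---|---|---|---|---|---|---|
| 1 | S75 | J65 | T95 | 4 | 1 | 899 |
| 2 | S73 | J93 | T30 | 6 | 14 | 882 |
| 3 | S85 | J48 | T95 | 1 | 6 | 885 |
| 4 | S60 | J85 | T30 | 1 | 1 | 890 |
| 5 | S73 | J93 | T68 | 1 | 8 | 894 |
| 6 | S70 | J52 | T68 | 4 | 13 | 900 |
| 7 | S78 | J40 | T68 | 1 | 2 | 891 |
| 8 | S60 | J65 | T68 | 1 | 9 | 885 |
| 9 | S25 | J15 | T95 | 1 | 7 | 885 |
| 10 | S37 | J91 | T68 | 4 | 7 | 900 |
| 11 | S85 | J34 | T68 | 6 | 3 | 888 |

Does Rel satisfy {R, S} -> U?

(R=T95, S=4): row 1 → U = 899 ✓
(R=T30, S=6): row 2 → U = 882 ✓
(R=T95, S=1): rows 3, 9 → U = 885, 885 ✓
(R=T30, S=1): row 4 → U = 890 ✓
(R=T68, S=1): rows 5, 7, 8 → U takes values {894, 891, 885} — violation
(R=T68, S=4): rows 6, 10 → U = 900, 900 ✓
(R=T68, S=6): row 11 → U = 888 ✓
Two rows agree on {R, S} but differ on U, so {R, S} -> U does not hold.

No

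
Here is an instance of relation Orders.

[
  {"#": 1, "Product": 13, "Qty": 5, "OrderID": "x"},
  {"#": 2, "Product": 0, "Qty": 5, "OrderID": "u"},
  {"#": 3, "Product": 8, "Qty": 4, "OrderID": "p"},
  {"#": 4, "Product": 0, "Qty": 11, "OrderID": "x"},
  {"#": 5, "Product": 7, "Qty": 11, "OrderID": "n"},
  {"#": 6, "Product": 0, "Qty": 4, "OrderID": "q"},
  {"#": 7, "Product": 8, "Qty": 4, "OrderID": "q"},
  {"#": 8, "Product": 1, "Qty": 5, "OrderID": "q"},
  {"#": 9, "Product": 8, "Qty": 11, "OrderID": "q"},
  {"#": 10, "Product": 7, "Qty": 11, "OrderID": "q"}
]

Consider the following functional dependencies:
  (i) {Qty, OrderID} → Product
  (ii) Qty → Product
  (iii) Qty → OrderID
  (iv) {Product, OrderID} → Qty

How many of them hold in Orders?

(i) {Qty, OrderID} → Product: (Qty=4, OrderID=q): rows 6, 7 → Product takes values {0, 8} — violation; (Qty=11, OrderID=q): rows 9, 10 → Product takes values {8, 7} — violation — fails.
(ii) Qty → Product: Qty=5: rows 1, 2, 8 → Product takes values {13, 0, 1} — violation; Qty=4: rows 3, 6, 7 → Product takes values {8, 0} — violation; Qty=11: rows 4, 5, 9, 10 → Product takes values {0, 7, 8} — violation — fails.
(iii) Qty → OrderID: Qty=5: rows 1, 2, 8 → OrderID takes values {x, u, q} — violation; Qty=4: rows 3, 6, 7 → OrderID takes values {p, q} — violation; Qty=11: rows 4, 5, 9, 10 → OrderID takes values {x, n, q} — violation — fails.
(iv) {Product, OrderID} → Qty: (Product=8, OrderID=q): rows 7, 9 → Qty takes values {4, 11} — violation — fails.
None of the 4 dependencies hold.

0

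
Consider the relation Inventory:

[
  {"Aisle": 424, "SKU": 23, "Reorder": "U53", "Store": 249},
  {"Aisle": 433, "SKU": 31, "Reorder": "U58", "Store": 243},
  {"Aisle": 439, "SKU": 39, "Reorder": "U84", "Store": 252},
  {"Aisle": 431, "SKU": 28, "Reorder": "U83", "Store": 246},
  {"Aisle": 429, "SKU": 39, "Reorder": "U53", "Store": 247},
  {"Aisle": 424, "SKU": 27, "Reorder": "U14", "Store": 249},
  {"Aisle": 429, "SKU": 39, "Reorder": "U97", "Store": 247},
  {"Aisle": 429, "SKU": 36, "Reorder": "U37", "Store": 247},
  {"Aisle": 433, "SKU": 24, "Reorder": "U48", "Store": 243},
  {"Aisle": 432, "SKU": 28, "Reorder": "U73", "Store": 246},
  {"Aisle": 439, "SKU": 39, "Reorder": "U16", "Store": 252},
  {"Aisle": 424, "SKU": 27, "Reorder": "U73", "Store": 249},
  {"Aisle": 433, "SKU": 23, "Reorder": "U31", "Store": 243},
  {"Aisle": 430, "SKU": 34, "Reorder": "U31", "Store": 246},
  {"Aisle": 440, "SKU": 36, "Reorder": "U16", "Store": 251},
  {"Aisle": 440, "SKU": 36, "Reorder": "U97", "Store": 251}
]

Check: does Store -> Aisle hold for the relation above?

No

Store=249: 3 rows → Aisle = 424, 424, 424 ✓
Store=243: 3 rows → Aisle = 433, 433, 433 ✓
Store=252: 2 rows → Aisle = 439, 439 ✓
Store=246: 3 rows → Aisle takes values {431, 432, 430} — violation
Store=247: 3 rows → Aisle = 429, 429, 429 ✓
Store=251: 2 rows → Aisle = 440, 440 ✓
Two rows agree on Store but differ on Aisle, so Store -> Aisle does not hold.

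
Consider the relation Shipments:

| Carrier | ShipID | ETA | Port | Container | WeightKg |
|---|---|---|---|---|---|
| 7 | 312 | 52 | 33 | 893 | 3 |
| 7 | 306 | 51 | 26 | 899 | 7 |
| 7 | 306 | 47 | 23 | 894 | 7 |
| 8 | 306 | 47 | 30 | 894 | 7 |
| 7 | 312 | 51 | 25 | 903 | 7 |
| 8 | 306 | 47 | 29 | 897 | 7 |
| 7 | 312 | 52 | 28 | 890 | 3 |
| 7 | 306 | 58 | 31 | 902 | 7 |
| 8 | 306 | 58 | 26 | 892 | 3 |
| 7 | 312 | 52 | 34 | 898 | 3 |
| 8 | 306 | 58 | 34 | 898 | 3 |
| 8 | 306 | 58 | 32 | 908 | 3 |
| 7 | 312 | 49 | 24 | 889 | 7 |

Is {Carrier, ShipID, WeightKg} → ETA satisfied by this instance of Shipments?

(Carrier=7, ShipID=312, WeightKg=3): 3 rows → ETA = 52, 52, 52 ✓
(Carrier=7, ShipID=306, WeightKg=7): 3 rows → ETA takes values {51, 47, 58} — violation
(Carrier=8, ShipID=306, WeightKg=7): 2 rows → ETA = 47, 47 ✓
(Carrier=7, ShipID=312, WeightKg=7): 2 rows → ETA takes values {51, 49} — violation
(Carrier=8, ShipID=306, WeightKg=3): 3 rows → ETA = 58, 58, 58 ✓
Two rows agree on {Carrier, ShipID, WeightKg} but differ on ETA, so {Carrier, ShipID, WeightKg} → ETA does not hold.

No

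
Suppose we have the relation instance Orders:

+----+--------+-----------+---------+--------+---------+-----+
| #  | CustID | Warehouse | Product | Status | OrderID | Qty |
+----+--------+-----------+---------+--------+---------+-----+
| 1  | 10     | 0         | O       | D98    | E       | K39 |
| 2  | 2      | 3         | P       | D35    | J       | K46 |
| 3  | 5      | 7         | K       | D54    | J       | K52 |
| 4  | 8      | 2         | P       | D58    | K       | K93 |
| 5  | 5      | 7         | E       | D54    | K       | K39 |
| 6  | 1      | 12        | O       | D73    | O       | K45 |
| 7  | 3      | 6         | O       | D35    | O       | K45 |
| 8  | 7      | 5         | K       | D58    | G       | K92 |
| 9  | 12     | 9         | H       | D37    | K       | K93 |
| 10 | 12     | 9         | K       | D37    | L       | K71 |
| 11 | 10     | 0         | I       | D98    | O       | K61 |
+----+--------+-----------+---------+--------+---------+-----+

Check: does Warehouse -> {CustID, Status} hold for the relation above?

Yes

Warehouse=0: rows 1, 11 → {CustID,Status} = (10, D98), (10, D98) ✓
Warehouse=3: row 2 → {CustID,Status} = (2, D35) ✓
Warehouse=7: rows 3, 5 → {CustID,Status} = (5, D54), (5, D54) ✓
Warehouse=2: row 4 → {CustID,Status} = (8, D58) ✓
Warehouse=12: row 6 → {CustID,Status} = (1, D73) ✓
Warehouse=6: row 7 → {CustID,Status} = (3, D35) ✓
Warehouse=5: row 8 → {CustID,Status} = (7, D58) ✓
Warehouse=9: rows 9, 10 → {CustID,Status} = (12, D37), (12, D37) ✓
Every Warehouse value is associated with a single {CustID, Status} value, so Warehouse -> {CustID, Status} holds.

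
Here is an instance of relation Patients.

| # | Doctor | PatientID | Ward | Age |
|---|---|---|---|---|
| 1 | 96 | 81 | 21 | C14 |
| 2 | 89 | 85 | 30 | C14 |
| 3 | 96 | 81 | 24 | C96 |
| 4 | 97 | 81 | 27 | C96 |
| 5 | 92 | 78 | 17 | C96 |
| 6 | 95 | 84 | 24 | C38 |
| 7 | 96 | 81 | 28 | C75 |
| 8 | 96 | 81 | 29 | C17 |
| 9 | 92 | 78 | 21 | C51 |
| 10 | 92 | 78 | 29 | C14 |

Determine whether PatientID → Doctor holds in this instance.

PatientID=81: rows 1, 3, 4, 7, 8 → Doctor takes values {96, 97} — violation
PatientID=85: row 2 → Doctor = 89 ✓
PatientID=78: rows 5, 9, 10 → Doctor = 92, 92, 92 ✓
PatientID=84: row 6 → Doctor = 95 ✓
Two rows agree on PatientID but differ on Doctor, so PatientID → Doctor does not hold.

No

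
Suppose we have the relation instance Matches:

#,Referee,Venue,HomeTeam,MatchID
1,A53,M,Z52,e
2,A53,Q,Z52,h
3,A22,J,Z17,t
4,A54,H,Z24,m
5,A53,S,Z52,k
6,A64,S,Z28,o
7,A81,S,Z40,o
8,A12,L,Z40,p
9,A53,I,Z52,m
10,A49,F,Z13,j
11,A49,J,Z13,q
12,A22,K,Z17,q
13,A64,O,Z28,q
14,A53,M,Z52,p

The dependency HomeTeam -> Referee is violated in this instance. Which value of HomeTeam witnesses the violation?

HomeTeam=Z52: rows 1, 2, 5, 9, 14 → Referee = A53, A53, A53, A53, A53 ✓
HomeTeam=Z17: rows 3, 12 → Referee = A22, A22 ✓
HomeTeam=Z24: row 4 → Referee = A54 ✓
HomeTeam=Z28: rows 6, 13 → Referee = A64, A64 ✓
HomeTeam=Z40: rows 7, 8 → Referee takes values {A81, A12} — violation
HomeTeam=Z13: rows 10, 11 → Referee = A49, A49 ✓
The only HomeTeam value with inconsistent Referee is HomeTeam=Z40.

Z40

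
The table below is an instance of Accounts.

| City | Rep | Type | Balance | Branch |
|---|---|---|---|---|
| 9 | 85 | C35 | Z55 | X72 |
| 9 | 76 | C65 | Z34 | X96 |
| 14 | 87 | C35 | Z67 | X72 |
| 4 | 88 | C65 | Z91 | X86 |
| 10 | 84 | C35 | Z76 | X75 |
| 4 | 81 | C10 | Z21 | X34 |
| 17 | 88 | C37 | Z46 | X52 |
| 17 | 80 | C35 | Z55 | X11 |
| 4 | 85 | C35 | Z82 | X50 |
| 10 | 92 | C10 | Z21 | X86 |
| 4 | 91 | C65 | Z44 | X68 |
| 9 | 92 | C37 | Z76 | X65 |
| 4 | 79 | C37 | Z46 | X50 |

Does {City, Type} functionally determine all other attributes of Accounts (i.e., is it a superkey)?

Two distinct rows share (City=4, Type=C65), so {City, Type} does not determine every attribute — not a superkey.

No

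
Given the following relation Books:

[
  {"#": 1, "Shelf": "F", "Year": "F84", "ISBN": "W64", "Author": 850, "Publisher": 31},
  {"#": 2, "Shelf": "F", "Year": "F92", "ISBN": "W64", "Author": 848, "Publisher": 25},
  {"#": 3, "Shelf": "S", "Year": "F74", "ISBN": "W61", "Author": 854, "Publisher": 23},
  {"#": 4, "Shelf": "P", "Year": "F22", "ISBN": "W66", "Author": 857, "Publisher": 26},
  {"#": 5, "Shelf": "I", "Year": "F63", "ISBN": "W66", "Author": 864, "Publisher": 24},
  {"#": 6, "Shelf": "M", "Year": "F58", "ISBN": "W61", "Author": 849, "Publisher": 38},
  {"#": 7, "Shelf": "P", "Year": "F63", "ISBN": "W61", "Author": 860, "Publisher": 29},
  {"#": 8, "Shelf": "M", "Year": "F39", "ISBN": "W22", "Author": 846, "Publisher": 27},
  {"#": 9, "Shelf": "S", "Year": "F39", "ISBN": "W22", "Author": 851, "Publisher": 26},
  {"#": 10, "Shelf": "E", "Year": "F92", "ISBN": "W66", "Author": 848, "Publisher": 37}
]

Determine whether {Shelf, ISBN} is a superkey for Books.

No

Rows 1 and 2 have the same {Shelf, ISBN} value (Shelf=F, ISBN=W64) but are distinct tuples, so {Shelf, ISBN} does not determine every attribute — not a superkey.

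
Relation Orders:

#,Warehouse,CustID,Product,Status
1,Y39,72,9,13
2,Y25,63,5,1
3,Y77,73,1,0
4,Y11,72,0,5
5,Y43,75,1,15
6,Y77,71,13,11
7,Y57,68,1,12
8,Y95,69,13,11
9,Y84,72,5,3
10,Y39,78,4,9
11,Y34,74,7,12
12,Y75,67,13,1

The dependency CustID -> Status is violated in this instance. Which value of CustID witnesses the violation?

72

CustID=72: rows 1, 4, 9 → Status takes values {13, 5, 3} — violation
CustID=63: row 2 → Status = 1 ✓
CustID=73: row 3 → Status = 0 ✓
CustID=75: row 5 → Status = 15 ✓
CustID=71: row 6 → Status = 11 ✓
CustID=68: row 7 → Status = 12 ✓
CustID=69: row 8 → Status = 11 ✓
CustID=78: row 10 → Status = 9 ✓
CustID=74: row 11 → Status = 12 ✓
CustID=67: row 12 → Status = 1 ✓
The only CustID value with inconsistent Status is CustID=72.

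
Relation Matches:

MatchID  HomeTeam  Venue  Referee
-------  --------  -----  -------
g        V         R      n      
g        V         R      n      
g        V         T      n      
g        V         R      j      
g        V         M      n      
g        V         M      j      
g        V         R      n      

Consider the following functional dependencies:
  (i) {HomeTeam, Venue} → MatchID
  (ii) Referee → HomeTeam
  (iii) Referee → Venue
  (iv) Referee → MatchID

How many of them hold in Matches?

(i) {HomeTeam, Venue} → MatchID: every LHS value maps to a single RHS value — holds.
(ii) Referee → HomeTeam: every LHS value maps to a single RHS value — holds.
(iii) Referee → Venue: Referee=n: 5 rows → Venue takes values {R, T, M} — violation; Referee=j: 2 rows → Venue takes values {R, M} — violation — fails.
(iv) Referee → MatchID: every LHS value maps to a single RHS value — holds.
3 of the 4 dependencies hold.

3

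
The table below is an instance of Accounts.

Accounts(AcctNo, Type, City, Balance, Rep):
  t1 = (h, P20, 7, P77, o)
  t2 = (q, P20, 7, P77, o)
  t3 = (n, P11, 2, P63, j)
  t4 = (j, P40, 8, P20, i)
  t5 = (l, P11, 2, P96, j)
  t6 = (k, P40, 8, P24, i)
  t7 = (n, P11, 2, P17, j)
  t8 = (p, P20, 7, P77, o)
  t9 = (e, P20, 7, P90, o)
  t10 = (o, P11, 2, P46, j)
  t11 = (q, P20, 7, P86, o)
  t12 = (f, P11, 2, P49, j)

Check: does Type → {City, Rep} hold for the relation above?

Yes

Type=P20: rows 1, 2, 8, 9, 11 → {City,Rep} = (7, o), (7, o), (7, o), (7, o), (7, o) ✓
Type=P11: rows 3, 5, 7, 10, 12 → {City,Rep} = (2, j), (2, j), (2, j), (2, j), (2, j) ✓
Type=P40: rows 4, 6 → {City,Rep} = (8, i), (8, i) ✓
Every Type value is associated with a single {City, Rep} value, so Type → {City, Rep} holds.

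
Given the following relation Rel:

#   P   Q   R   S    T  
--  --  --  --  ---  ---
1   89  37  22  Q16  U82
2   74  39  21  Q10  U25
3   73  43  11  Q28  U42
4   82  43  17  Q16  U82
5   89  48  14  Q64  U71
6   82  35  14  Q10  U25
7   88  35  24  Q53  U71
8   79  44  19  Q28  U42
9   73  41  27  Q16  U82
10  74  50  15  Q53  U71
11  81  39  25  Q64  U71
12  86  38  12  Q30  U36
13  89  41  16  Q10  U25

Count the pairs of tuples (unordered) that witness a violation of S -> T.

0

S=Q16: all 3 rows agree on T — 0 pairs.
S=Q10: all 3 rows agree on T — 0 pairs.
S=Q28: all 2 rows agree on T — 0 pairs.
S=Q64: all 2 rows agree on T — 0 pairs.
S=Q53: all 2 rows agree on T — 0 pairs.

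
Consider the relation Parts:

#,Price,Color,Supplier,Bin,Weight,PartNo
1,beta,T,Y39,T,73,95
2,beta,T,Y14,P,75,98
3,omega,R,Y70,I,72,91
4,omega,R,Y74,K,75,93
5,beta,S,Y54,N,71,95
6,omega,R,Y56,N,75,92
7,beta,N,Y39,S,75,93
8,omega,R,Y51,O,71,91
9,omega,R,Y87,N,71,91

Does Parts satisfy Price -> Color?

Price=beta: rows 1, 2, 5, 7 → Color takes values {T, S, N} — violation
Price=omega: rows 3, 4, 6, 8, 9 → Color = R, R, R, R, R ✓
Two rows agree on Price but differ on Color, so Price -> Color does not hold.

No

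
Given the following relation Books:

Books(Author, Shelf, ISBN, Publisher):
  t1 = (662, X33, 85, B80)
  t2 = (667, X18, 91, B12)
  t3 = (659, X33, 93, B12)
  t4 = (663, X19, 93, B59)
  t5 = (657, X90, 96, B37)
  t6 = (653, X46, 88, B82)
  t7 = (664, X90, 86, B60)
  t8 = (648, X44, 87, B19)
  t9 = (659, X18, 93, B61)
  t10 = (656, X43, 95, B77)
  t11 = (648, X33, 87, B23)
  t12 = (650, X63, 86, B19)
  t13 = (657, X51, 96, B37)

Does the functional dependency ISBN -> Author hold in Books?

No

ISBN=85: row 1 → Author = 662 ✓
ISBN=91: row 2 → Author = 667 ✓
ISBN=93: rows 3, 4, 9 → Author takes values {659, 663} — violation
ISBN=96: rows 5, 13 → Author = 657, 657 ✓
ISBN=88: row 6 → Author = 653 ✓
ISBN=86: rows 7, 12 → Author takes values {664, 650} — violation
ISBN=87: rows 8, 11 → Author = 648, 648 ✓
ISBN=95: row 10 → Author = 656 ✓
Two rows agree on ISBN but differ on Author, so ISBN -> Author does not hold.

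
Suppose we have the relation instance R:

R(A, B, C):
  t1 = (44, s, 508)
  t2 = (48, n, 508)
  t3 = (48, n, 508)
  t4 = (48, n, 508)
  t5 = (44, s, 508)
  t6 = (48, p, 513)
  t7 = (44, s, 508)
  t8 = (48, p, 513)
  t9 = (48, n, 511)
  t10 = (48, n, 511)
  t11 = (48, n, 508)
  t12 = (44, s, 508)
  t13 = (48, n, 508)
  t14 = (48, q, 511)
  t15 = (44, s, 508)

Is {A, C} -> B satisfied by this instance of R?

(A=44, C=508): rows 1, 5, 7, 12, 15 → B = s, s, s, s, s ✓
(A=48, C=508): rows 2, 3, 4, 11, 13 → B = n, n, n, n, n ✓
(A=48, C=513): rows 6, 8 → B = p, p ✓
(A=48, C=511): rows 9, 10, 14 → B takes values {n, q} — violation
Two rows agree on {A, C} but differ on B, so {A, C} -> B does not hold.

No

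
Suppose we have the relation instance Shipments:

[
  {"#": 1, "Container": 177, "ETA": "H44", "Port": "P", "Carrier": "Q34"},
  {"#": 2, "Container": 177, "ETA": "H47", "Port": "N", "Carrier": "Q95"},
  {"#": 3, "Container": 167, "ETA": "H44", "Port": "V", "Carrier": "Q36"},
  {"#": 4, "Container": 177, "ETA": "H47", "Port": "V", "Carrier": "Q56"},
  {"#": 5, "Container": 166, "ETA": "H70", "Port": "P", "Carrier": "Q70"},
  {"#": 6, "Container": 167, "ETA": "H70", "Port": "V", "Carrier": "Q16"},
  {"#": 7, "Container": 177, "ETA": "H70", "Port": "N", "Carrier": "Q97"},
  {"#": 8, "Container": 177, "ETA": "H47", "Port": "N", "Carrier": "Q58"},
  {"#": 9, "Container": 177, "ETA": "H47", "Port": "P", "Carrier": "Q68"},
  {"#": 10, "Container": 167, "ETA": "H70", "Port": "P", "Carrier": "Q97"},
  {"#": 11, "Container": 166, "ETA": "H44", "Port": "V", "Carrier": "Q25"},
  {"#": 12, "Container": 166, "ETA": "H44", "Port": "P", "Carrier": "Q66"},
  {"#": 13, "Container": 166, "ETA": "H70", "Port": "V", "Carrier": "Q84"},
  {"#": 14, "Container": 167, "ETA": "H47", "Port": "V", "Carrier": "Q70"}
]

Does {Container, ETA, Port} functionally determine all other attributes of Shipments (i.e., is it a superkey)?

No

Rows 2 and 8 have the same {Container, ETA, Port} value (Container=177, ETA=H47, Port=N) but are distinct tuples, so {Container, ETA, Port} does not determine every attribute — not a superkey.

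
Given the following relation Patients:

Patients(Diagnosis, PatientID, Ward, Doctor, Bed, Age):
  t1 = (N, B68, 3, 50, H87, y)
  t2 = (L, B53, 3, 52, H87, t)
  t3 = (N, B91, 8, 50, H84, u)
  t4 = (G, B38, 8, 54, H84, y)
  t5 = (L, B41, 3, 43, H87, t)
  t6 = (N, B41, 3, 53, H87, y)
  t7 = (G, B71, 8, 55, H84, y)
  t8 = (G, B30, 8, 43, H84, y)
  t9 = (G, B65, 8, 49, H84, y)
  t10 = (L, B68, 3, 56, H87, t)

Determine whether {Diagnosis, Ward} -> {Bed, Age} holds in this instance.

Yes

(Diagnosis=N, Ward=3): rows 1, 6 → {Bed,Age} = (H87, y), (H87, y) ✓
(Diagnosis=L, Ward=3): rows 2, 5, 10 → {Bed,Age} = (H87, t), (H87, t), (H87, t) ✓
(Diagnosis=N, Ward=8): row 3 → {Bed,Age} = (H84, u) ✓
(Diagnosis=G, Ward=8): rows 4, 7, 8, 9 → {Bed,Age} = (H84, y), (H84, y), (H84, y), (H84, y) ✓
Every {Diagnosis, Ward} value is associated with a single {Bed, Age} value, so {Diagnosis, Ward} -> {Bed, Age} holds.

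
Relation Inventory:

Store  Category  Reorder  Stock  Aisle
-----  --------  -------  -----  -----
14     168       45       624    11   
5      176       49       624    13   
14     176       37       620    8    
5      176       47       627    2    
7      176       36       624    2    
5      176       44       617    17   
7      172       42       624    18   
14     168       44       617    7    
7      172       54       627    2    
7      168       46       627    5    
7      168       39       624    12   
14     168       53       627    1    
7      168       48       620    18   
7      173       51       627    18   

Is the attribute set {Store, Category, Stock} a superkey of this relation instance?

Yes

All 14 rows have distinct {Store, Category, Stock} values, so {Store, Category, Stock} → (all attributes) holds and {Store, Category, Stock} is a superkey.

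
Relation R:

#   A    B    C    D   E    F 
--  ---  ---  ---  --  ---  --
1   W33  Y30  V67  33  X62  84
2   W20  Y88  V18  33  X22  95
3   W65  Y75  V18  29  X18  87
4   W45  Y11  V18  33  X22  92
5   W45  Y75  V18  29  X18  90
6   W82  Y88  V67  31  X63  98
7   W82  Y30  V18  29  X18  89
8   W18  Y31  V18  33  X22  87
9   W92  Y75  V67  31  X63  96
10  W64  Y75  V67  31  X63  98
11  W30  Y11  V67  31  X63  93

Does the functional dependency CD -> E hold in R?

Yes

(C=V67, D=33): row 1 → E = X62 ✓
(C=V18, D=33): rows 2, 4, 8 → E = X22, X22, X22 ✓
(C=V18, D=29): rows 3, 5, 7 → E = X18, X18, X18 ✓
(C=V67, D=31): rows 6, 9, 10, 11 → E = X63, X63, X63, X63 ✓
Every CD value is associated with a single E value, so CD -> E holds.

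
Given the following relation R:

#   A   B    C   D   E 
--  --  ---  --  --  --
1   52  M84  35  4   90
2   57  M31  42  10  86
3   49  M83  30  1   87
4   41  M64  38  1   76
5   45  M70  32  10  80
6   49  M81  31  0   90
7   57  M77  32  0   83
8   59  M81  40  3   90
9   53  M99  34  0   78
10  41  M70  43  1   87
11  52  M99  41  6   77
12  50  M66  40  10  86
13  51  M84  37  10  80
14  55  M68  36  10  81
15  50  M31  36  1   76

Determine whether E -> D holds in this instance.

No

E=90: rows 1, 6, 8 → D takes values {4, 0, 3} — violation
E=86: rows 2, 12 → D = 10, 10 ✓
E=87: rows 3, 10 → D = 1, 1 ✓
E=76: rows 4, 15 → D = 1, 1 ✓
E=80: rows 5, 13 → D = 10, 10 ✓
E=83: row 7 → D = 0 ✓
E=78: row 9 → D = 0 ✓
E=77: row 11 → D = 6 ✓
E=81: row 14 → D = 10 ✓
Two rows agree on E but differ on D, so E -> D does not hold.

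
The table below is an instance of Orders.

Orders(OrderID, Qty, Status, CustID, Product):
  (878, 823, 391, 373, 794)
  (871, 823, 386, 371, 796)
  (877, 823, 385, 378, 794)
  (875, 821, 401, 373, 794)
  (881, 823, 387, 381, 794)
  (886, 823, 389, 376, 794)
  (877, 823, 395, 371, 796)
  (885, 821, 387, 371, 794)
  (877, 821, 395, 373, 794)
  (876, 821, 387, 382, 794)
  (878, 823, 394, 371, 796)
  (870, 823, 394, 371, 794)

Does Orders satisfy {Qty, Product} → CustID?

(Qty=823, Product=794): 5 rows → CustID takes values {373, 378, 381, 376, 371} — violation
(Qty=823, Product=796): 3 rows → CustID = 371, 371, 371 ✓
(Qty=821, Product=794): 4 rows → CustID takes values {373, 371, 382} — violation
Two rows agree on {Qty, Product} but differ on CustID, so {Qty, Product} → CustID does not hold.

No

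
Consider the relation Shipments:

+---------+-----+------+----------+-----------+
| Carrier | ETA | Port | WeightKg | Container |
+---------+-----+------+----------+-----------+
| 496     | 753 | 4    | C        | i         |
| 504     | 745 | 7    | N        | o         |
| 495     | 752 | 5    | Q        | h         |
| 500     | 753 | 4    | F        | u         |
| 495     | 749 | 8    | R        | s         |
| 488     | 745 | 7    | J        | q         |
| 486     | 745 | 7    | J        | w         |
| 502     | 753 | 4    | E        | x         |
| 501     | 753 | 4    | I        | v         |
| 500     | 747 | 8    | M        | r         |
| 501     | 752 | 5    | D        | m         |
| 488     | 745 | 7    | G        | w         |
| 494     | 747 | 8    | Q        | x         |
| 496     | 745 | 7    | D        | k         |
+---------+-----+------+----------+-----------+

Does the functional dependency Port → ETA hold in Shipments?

No

Port=4: 4 rows → ETA = 753, 753, 753, 753 ✓
Port=7: 5 rows → ETA = 745, 745, 745, 745, 745 ✓
Port=5: 2 rows → ETA = 752, 752 ✓
Port=8: 3 rows → ETA takes values {749, 747} — violation
Two rows agree on Port but differ on ETA, so Port → ETA does not hold.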